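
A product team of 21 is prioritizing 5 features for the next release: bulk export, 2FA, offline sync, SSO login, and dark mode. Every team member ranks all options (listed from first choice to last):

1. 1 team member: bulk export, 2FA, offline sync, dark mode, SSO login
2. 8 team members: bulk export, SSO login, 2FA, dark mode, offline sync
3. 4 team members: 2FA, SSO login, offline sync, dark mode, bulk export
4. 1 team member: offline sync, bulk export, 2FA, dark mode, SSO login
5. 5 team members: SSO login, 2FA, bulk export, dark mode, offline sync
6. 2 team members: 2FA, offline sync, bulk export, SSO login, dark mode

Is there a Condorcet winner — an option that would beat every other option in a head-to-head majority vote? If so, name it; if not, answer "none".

none

Checking pairwise contests:
2FA beats bulk export 11–10.
SSO login beats 2FA 13–8.
bulk export beats offline sync 14–7.
bulk export beats SSO login 12–9.
bulk export beats dark mode 17–4.
Every option loses at least one head-to-head, so there is no Condorcet winner.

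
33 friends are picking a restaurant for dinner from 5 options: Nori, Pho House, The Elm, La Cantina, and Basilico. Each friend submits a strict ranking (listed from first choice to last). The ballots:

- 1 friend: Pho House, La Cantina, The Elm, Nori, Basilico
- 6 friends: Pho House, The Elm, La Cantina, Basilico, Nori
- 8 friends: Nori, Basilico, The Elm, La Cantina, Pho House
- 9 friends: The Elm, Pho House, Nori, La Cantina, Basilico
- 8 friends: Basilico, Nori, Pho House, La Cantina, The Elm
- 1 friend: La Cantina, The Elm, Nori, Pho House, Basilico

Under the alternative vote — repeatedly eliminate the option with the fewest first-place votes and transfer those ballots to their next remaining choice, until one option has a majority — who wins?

The Elm

Round 1: Nori 8, Pho House 7, The Elm 9, La Cantina 1, Basilico 8. Eliminate La Cantina.
Round 2: Nori 8, Pho House 7, The Elm 10, Basilico 8. Eliminate Pho House.
Round 3: Nori 8, The Elm 17, Basilico 8. The Elm has a majority.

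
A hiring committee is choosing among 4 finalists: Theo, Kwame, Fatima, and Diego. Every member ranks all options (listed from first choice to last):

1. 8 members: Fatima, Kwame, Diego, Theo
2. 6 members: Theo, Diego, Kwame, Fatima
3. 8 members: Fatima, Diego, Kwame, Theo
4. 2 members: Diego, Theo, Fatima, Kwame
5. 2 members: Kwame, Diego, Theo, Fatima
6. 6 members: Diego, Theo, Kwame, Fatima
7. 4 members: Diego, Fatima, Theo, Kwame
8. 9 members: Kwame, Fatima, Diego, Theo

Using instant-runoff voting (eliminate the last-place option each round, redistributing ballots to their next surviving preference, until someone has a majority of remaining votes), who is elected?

Fatima

Round 1: Theo 6, Kwame 11, Fatima 16, Diego 12. Eliminate Theo.
Round 2: Kwame 11, Fatima 16, Diego 18. Eliminate Kwame.
Round 3: Fatima 25, Diego 20. Fatima has a majority.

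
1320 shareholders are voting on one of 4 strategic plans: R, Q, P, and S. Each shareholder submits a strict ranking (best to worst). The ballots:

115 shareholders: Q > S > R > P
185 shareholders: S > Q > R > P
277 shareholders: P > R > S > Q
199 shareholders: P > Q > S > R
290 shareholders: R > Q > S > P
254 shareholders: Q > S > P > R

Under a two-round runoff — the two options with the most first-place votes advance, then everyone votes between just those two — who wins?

Round 1 first-place votes: R 290, Q 369, P 476, S 185.
P and Q advance.
Runoff: P is preferred to Q by 476 voters; Q by 844.
Q wins the runoff.

Q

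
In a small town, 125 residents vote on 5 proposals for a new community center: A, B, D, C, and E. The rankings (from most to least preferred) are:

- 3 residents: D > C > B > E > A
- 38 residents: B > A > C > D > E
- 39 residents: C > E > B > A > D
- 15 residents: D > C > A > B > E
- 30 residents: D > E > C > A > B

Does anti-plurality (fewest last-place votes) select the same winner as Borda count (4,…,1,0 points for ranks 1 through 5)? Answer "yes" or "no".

yes

Anti-plurality — last-place votes: A 3, B 30, D 39, C 0, E 53. Winner: C.
Borda — scores: A 213, B 251, D 230, C 346, E 210. Winner: C.
The two methods agree.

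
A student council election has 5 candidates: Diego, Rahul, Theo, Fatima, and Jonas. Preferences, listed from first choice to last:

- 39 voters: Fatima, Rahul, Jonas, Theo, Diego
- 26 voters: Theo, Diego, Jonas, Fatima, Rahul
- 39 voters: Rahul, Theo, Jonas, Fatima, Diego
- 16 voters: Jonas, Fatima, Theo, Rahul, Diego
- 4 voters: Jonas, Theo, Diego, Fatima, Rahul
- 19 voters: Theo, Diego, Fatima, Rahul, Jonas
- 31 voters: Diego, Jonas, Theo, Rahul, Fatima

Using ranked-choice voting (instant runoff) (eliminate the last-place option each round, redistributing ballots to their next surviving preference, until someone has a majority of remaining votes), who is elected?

Round 1: Diego 31, Rahul 39, Theo 45, Fatima 39, Jonas 20. Eliminate Jonas.
Round 2: Diego 31, Rahul 39, Theo 49, Fatima 55. Eliminate Diego.
Round 3: Rahul 39, Theo 80, Fatima 55. Eliminate Rahul.
Round 4: Theo 119, Fatima 55. Theo has a majority.

Theo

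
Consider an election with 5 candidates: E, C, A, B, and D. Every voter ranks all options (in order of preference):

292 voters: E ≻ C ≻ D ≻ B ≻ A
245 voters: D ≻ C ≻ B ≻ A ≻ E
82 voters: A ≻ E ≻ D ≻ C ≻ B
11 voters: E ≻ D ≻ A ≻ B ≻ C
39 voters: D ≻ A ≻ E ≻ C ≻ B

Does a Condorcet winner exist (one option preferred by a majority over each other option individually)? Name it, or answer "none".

none

Checking pairwise contests:
A beats E 366–303.
E beats C 424–245.
C beats A 537–132.
E beats B 424–245.
E beats D 385–284.
Every option loses at least one head-to-head, so there is no Condorcet winner.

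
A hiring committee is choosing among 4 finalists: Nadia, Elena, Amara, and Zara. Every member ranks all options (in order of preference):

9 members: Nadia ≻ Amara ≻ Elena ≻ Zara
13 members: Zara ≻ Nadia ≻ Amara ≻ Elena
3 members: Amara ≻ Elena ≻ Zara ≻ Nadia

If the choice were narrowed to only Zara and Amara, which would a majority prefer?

Voters preferring Zara to Amara: 13; preferring Amara to Zara: 12.
Zara wins the head-to-head.

Zara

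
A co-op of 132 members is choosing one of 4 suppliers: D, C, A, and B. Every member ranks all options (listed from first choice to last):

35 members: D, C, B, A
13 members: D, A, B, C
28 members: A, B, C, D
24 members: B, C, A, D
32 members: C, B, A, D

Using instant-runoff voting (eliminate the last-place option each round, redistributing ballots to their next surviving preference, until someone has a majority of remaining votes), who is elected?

Round 1: D 48, C 32, A 28, B 24. Eliminate B.
Round 2: D 48, C 56, A 28. Eliminate A.
Round 3: D 48, C 84. C has a majority.

C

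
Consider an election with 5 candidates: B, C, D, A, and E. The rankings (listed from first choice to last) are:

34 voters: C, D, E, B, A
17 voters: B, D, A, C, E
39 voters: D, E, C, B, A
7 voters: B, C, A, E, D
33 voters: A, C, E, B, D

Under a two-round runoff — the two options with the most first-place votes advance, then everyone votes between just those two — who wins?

Round 1 first-place votes: B 24, C 34, D 39, A 33, E 0.
D and C advance.
Runoff: D is preferred to C by 56 voters; C by 74.
C wins the runoff.

C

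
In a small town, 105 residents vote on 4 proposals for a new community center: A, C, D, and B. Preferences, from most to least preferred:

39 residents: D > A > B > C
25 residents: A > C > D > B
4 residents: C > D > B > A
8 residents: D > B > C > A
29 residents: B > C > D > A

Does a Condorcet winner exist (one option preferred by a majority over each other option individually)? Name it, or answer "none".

Checking pairwise contests:
D beats A 80–25.
A beats C 64–41.
C beats D 58–47.
A beats B 64–41.
Every option loses at least one head-to-head, so there is no Condorcet winner.

none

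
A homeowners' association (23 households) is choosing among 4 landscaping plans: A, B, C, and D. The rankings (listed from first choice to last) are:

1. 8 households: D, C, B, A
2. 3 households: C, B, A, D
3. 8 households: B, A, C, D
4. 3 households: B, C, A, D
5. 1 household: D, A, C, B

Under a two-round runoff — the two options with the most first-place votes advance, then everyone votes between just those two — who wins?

B

Round 1 first-place votes: A 0, B 11, C 3, D 9.
B and D advance.
Runoff: B is preferred to D by 14 voters; D by 9.
B wins the runoff.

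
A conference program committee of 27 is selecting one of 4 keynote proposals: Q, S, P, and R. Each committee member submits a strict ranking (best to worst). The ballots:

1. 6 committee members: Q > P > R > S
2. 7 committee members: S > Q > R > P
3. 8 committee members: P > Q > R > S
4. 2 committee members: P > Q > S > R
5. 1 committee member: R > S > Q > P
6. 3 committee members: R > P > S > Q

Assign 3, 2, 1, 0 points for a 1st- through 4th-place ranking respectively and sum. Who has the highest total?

Q: 6·3 + 7·2 + 8·2 + 2·2 + 1·1 + 3·0 = 53
S: 6·0 + 7·3 + 8·0 + 2·1 + 1·2 + 3·1 = 28
P: 6·2 + 7·0 + 8·3 + 2·3 + 1·0 + 3·2 = 48
R: 6·1 + 7·1 + 8·1 + 2·0 + 1·3 + 3·3 = 33
Q has the highest Borda score (53).

Q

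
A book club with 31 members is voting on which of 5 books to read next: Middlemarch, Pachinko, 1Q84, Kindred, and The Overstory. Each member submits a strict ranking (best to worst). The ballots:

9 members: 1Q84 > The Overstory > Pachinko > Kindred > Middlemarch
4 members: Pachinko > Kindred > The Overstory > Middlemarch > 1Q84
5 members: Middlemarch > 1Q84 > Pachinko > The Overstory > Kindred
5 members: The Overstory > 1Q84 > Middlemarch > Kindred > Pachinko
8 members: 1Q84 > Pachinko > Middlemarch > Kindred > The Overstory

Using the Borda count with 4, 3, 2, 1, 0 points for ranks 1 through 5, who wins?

Middlemarch: 9·0 + 4·1 + 5·4 + 5·2 + 8·2 = 50
Pachinko: 9·2 + 4·4 + 5·2 + 5·0 + 8·3 = 68
1Q84: 9·4 + 4·0 + 5·3 + 5·3 + 8·4 = 98
Kindred: 9·1 + 4·3 + 5·0 + 5·1 + 8·1 = 34
The Overstory: 9·3 + 4·2 + 5·1 + 5·4 + 8·0 = 60
1Q84 has the highest Borda score (98).

1Q84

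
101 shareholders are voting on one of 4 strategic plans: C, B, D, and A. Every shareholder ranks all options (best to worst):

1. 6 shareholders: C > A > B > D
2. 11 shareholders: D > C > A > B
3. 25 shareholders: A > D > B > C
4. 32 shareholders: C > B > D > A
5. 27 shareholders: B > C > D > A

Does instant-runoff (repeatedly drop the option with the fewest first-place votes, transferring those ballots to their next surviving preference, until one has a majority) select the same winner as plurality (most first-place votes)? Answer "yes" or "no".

no

Instant-runoff — R1 C 38, B 27, D 11, A 25 (D out); R2 C 49, B 27, A 25 (A out); R3 C 49, B 52 (B winner). Winner: B.
Plurality — first-place votes: C 38, B 27, D 11, A 25. Winner: C.
The two methods disagree.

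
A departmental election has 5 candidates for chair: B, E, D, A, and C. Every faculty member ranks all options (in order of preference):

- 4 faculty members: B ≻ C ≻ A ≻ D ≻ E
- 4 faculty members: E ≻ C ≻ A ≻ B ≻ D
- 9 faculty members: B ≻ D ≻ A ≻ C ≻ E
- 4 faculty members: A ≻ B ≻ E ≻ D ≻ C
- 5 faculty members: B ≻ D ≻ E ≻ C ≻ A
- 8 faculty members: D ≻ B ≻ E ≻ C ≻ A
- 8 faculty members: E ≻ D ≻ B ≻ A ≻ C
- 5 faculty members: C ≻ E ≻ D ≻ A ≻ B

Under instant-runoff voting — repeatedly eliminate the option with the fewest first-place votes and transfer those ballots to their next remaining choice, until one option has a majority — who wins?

B

Round 1: B 18, E 12, D 8, A 4, C 5. Eliminate A.
Round 2: B 22, E 12, D 8, C 5. Eliminate C.
Round 3: B 22, E 17, D 8. Eliminate D.
Round 4: B 30, E 17. B has a majority.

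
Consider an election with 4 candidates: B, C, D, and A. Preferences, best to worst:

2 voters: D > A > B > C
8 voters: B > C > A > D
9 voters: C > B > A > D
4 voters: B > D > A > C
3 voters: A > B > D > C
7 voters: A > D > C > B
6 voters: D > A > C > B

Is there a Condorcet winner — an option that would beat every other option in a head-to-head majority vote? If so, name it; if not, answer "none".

none

Checking pairwise contests:
C beats B 22–17.
D beats C 22–17.
B beats D 24–15.
B beats A 21–18.
Every option loses at least one head-to-head, so there is no Condorcet winner.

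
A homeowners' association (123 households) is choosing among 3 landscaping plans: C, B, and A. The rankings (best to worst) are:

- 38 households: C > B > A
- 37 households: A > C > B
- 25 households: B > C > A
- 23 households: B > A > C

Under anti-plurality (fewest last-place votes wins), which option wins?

C

Last-place votes: C 23, B 37, A 63.
C is ranked last by the fewest voters, so C wins.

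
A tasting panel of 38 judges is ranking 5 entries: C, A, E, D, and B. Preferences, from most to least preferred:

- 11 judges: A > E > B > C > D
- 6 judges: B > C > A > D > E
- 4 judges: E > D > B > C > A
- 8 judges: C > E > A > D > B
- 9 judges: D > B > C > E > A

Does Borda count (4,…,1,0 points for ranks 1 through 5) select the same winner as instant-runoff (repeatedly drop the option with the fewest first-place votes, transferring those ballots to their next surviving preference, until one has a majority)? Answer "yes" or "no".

Borda — scores: C 83, A 72, E 82, D 62, B 81. Winner: C.
Instant-runoff — R1 C 8, A 11, E 4, D 9, B 6 (E out); R2 C 8, A 11, D 13, B 6 (B out); R3 C 14, A 11, D 13 (A out); R4 C 25, D 13 (C winner). Winner: C.
The two methods agree.

yes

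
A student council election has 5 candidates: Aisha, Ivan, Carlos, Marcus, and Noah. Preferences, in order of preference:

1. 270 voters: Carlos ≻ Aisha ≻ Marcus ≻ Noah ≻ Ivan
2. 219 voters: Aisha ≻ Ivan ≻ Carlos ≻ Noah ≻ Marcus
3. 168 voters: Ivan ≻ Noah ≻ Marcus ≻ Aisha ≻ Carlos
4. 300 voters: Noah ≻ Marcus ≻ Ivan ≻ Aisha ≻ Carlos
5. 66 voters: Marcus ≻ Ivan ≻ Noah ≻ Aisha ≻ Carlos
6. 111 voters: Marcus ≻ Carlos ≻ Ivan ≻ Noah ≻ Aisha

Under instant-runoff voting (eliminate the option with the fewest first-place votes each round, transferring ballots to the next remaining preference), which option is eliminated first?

Round 1: Aisha 219, Ivan 168, Carlos 270, Marcus 177, Noah 300. Eliminate Ivan.

Ivan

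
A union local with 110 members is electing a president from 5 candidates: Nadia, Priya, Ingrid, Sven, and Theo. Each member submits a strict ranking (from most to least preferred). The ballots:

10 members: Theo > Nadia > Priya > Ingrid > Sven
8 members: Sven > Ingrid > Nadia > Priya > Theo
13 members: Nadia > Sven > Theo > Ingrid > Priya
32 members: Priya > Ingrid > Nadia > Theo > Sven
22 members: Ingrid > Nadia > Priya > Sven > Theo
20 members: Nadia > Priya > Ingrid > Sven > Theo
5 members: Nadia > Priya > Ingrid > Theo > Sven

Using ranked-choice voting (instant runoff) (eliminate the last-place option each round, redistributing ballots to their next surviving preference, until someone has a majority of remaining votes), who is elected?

Round 1: Nadia 38, Priya 32, Ingrid 22, Sven 8, Theo 10. Eliminate Sven.
Round 2: Nadia 38, Priya 32, Ingrid 30, Theo 10. Eliminate Theo.
Round 3: Nadia 48, Priya 32, Ingrid 30. Eliminate Ingrid.
Round 4: Nadia 78, Priya 32. Nadia has a majority.

Nadia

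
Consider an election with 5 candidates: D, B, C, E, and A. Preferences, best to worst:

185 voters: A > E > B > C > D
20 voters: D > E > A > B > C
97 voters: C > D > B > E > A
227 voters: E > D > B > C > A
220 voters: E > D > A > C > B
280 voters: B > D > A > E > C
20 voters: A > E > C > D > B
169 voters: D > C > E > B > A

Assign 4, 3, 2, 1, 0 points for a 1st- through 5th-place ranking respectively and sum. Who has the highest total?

D: 185·0 + 20·4 + 97·3 + 227·3 + 220·3 + 280·3 + 20·1 + 169·4 = 3248
B: 185·2 + 20·1 + 97·2 + 227·2 + 220·0 + 280·4 + 20·0 + 169·1 = 2327
C: 185·1 + 20·0 + 97·4 + 227·1 + 220·1 + 280·0 + 20·2 + 169·3 = 1567
E: 185·3 + 20·3 + 97·1 + 227·4 + 220·4 + 280·1 + 20·3 + 169·2 = 3178
A: 185·4 + 20·2 + 97·0 + 227·0 + 220·2 + 280·2 + 20·4 + 169·0 = 1860
D has the highest Borda score (3248).

D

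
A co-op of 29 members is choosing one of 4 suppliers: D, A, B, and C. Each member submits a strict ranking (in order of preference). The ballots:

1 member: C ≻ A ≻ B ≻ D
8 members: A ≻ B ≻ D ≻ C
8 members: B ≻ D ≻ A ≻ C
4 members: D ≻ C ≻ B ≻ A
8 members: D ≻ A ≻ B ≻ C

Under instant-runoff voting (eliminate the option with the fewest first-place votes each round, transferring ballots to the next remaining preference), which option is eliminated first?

Round 1: D 12, A 8, B 8, C 1. Eliminate C.

C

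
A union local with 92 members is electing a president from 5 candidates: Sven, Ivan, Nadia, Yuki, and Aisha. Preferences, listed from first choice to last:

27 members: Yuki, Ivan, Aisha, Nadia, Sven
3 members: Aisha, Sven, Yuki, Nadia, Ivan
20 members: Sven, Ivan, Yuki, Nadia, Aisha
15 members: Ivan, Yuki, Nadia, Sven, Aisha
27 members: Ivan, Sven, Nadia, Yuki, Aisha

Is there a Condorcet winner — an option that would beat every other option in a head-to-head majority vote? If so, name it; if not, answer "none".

Ivan

Ivan vs Sven: 69–23 for Ivan.
Ivan vs Nadia: 89–3 for Ivan.
Ivan vs Yuki: 62–30 for Ivan.
Ivan vs Aisha: 89–3 for Ivan.
Ivan beats every other option head-to-head.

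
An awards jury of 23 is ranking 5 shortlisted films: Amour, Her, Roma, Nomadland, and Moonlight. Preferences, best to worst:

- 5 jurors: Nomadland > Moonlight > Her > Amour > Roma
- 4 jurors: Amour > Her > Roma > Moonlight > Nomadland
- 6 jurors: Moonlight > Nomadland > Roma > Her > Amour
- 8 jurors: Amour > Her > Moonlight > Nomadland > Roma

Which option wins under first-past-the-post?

Amour

First-place votes: Amour 12, Her 0, Roma 0, Nomadland 5, Moonlight 6.
Amour has the most first-place votes.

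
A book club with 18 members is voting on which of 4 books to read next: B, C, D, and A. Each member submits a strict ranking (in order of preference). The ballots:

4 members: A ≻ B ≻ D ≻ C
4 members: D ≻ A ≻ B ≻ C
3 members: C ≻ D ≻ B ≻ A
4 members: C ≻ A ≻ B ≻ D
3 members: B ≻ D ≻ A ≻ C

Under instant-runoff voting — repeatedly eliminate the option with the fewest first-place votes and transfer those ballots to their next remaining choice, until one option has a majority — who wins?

D

Round 1: B 3, C 7, D 4, A 4. Eliminate B.
Round 2: C 7, D 7, A 4. Eliminate A.
Round 3: C 7, D 11. D has a majority.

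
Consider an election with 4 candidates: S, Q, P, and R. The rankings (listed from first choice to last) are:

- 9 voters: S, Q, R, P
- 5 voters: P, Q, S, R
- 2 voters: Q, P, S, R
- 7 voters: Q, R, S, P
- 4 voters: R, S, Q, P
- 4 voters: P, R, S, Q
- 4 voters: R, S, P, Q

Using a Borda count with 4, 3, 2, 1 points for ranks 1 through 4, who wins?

S

S: 9·4 + 5·2 + 2·2 + 7·2 + 4·3 + 4·2 + 4·3 = 96
Q: 9·3 + 5·3 + 2·4 + 7·4 + 4·2 + 4·1 + 4·1 = 94
P: 9·1 + 5·4 + 2·3 + 7·1 + 4·1 + 4·4 + 4·2 = 70
R: 9·2 + 5·1 + 2·1 + 7·3 + 4·4 + 4·3 + 4·4 = 90
S has the highest Borda score (96).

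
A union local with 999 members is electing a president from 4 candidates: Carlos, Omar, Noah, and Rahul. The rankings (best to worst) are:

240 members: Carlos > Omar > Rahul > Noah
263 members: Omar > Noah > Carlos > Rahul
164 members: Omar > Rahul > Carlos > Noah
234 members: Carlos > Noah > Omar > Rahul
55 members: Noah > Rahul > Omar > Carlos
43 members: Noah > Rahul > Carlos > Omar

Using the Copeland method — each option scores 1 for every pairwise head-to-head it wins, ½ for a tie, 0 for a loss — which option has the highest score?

Carlos: beats Omar, Noah, and Rahul → score 3.
Omar: beats Noah and Rahul; loses to Carlos → score 2.
Noah: beats Rahul; loses to Carlos and Omar → score 1.
Rahul: loses to Carlos, Omar, and Noah → score 0.
Carlos has the best pairwise record.

Carlos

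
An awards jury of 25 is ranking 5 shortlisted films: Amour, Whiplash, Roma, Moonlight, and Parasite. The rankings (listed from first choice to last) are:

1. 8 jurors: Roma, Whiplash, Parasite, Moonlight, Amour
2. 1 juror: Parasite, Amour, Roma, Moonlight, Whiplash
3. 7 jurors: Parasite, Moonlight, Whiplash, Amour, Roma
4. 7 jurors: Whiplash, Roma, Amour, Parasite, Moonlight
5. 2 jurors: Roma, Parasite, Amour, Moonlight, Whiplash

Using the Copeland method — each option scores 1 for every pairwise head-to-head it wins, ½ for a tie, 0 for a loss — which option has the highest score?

Whiplash

Amour: loses to Whiplash, Roma, Moonlight, and Parasite → score 0.
Whiplash: beats Amour, Roma, Moonlight, and Parasite → score 4.
Roma: beats Amour, Moonlight, and Parasite; loses to Whiplash → score 3.
Moonlight: beats Amour; loses to Whiplash, Roma, and Parasite → score 1.
Parasite: beats Amour and Moonlight; loses to Whiplash and Roma → score 2.
Whiplash has the best pairwise record.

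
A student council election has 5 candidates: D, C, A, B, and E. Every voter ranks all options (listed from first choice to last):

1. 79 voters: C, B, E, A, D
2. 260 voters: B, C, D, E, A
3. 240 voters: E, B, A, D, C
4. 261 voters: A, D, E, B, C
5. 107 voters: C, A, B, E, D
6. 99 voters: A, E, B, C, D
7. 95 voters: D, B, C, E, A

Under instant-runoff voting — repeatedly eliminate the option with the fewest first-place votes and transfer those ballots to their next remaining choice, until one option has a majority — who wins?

B

Round 1: D 95, C 186, A 360, B 260, E 240. Eliminate D.
Round 2: C 186, A 360, B 355, E 240. Eliminate C.
Round 3: A 467, B 434, E 240. Eliminate E.
Round 4: A 467, B 674. B has a majority.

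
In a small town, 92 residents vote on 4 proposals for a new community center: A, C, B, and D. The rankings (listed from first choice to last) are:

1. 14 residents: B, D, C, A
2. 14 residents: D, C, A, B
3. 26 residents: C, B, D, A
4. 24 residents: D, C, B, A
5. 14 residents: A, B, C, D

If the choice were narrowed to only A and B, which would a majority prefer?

B

Voters preferring A to B: 28; preferring B to A: 64.
B wins the head-to-head.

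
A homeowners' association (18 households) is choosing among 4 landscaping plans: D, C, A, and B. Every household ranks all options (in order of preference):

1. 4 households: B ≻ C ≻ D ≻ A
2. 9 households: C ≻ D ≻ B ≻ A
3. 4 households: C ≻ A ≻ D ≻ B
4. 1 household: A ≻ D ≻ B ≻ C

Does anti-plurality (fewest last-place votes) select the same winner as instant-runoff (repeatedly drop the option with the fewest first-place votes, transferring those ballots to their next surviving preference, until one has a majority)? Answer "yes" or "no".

Anti-plurality — last-place votes: D 0, C 1, A 13, B 4. Winner: D.
Instant-runoff — R1 D 0, C 13, A 1, B 4 (C winner). Winner: C.
The two methods disagree.

no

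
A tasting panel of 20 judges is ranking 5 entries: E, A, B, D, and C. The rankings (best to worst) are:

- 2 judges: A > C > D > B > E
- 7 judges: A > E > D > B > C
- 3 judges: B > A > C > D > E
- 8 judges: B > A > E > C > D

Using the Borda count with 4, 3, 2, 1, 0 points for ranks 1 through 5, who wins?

E: 2·0 + 7·3 + 3·0 + 8·2 = 37
A: 2·4 + 7·4 + 3·3 + 8·3 = 69
B: 2·1 + 7·1 + 3·4 + 8·4 = 53
D: 2·2 + 7·2 + 3·1 + 8·0 = 21
C: 2·3 + 7·0 + 3·2 + 8·1 = 20
A has the highest Borda score (69).

A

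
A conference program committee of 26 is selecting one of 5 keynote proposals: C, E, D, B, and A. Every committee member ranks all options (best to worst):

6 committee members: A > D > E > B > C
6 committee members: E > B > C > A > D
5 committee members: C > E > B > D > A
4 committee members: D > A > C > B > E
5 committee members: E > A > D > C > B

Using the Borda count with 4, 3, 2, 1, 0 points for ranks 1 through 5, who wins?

C: 6·0 + 6·2 + 5·4 + 4·2 + 5·1 = 45
E: 6·2 + 6·4 + 5·3 + 4·0 + 5·4 = 71
D: 6·3 + 6·0 + 5·1 + 4·4 + 5·2 = 49
B: 6·1 + 6·3 + 5·2 + 4·1 + 5·0 = 38
A: 6·4 + 6·1 + 5·0 + 4·3 + 5·3 = 57
E has the highest Borda score (71).

E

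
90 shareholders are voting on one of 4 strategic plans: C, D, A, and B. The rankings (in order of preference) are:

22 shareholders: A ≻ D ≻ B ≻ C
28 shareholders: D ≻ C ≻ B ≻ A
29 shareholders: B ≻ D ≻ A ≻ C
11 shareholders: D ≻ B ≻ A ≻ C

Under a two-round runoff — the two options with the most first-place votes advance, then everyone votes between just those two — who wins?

D

Round 1 first-place votes: C 0, D 39, A 22, B 29.
D and B advance.
Runoff: D is preferred to B by 61 voters; B by 29.
D wins the runoff.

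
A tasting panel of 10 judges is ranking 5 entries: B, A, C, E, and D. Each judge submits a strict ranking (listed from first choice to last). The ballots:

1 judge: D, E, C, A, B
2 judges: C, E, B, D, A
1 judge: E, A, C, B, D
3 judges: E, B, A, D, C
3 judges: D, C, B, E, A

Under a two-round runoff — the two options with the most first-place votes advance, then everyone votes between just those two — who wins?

E

Round 1 first-place votes: B 0, A 0, C 2, E 4, D 4.
E and D advance.
Runoff: E is preferred to D by 6 voters; D by 4.
E wins the runoff.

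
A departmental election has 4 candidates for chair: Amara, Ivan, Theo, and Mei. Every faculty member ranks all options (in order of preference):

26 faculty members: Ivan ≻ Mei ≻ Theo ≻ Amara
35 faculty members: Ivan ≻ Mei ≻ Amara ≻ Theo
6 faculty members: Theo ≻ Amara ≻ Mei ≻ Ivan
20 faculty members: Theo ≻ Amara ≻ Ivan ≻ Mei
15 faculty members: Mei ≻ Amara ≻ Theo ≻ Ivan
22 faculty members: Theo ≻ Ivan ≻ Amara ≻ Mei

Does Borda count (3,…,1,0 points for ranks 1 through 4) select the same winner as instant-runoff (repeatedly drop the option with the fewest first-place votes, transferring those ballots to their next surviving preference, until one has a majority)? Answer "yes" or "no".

no

Borda — scores: Amara 139, Ivan 247, Theo 185, Mei 173. Winner: Ivan.
Instant-runoff — R1 Amara 0, Ivan 61, Theo 48, Mei 15 (Amara out); R2 Ivan 61, Theo 48, Mei 15 (Mei out); R3 Ivan 61, Theo 63 (Theo winner). Winner: Theo.
The two methods disagree.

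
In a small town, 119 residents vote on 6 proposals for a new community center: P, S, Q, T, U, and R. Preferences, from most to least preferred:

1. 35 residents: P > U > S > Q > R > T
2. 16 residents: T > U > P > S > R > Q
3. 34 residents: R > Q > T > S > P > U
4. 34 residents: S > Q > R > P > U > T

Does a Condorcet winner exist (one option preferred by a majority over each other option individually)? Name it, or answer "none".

S vs P: 68–51 for S.
S vs Q: 85–34 for S.
S vs T: 69–50 for S.
S vs U: 68–51 for S.
S vs R: 85–34 for S.
S beats every other option head-to-head.

S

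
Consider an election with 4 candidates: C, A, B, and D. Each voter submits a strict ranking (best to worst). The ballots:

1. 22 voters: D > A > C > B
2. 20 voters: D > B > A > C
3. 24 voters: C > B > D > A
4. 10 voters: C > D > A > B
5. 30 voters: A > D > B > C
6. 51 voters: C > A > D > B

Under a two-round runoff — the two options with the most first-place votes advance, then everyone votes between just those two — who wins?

Round 1 first-place votes: C 85, A 30, B 0, D 42.
C and D advance.
Runoff: C is preferred to D by 85 voters; D by 72.
C wins the runoff.

C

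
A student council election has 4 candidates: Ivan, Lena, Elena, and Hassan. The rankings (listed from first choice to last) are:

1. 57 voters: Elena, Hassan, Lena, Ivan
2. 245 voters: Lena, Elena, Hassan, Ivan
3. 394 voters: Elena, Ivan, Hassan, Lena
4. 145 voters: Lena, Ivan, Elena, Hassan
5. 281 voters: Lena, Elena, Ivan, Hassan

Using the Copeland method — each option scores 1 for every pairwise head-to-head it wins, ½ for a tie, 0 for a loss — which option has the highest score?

Lena

Ivan: beats Hassan; loses to Lena and Elena → score 1.
Lena: beats Ivan, Elena, and Hassan → score 3.
Elena: beats Ivan and Hassan; loses to Lena → score 2.
Hassan: loses to Ivan, Lena, and Elena → score 0.
Lena has the best pairwise record.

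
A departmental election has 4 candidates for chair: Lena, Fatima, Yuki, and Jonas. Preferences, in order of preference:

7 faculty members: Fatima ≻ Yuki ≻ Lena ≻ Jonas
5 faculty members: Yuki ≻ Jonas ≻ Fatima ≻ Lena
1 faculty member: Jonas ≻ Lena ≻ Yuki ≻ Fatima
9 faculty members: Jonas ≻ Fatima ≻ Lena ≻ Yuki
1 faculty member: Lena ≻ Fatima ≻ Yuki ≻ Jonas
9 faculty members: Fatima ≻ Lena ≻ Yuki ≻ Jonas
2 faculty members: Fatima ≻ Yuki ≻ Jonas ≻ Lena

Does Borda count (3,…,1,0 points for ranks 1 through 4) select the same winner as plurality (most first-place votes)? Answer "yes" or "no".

yes

Borda — scores: Lena 39, Fatima 79, Yuki 44, Jonas 42. Winner: Fatima.
Plurality — first-place votes: Lena 1, Fatima 18, Yuki 5, Jonas 10. Winner: Fatima.
The two methods agree.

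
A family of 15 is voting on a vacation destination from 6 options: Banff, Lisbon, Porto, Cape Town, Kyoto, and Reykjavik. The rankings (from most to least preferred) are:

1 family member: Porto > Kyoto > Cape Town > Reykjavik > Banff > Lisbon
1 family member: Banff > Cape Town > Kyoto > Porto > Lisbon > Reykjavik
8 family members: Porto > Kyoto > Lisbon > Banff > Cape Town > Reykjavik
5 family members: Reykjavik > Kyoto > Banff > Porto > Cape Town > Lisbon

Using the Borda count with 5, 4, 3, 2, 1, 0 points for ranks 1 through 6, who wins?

Banff: 1·1 + 1·5 + 8·2 + 5·3 = 37
Lisbon: 1·0 + 1·1 + 8·3 + 5·0 = 25
Porto: 1·5 + 1·2 + 8·5 + 5·2 = 57
Cape Town: 1·3 + 1·4 + 8·1 + 5·1 = 20
Kyoto: 1·4 + 1·3 + 8·4 + 5·4 = 59
Reykjavik: 1·2 + 1·0 + 8·0 + 5·5 = 27
Kyoto has the highest Borda score (59).

Kyoto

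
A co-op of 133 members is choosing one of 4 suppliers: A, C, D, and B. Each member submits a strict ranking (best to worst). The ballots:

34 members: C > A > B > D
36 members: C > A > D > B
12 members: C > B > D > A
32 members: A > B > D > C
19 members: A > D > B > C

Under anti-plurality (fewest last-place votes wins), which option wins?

Last-place votes: A 12, C 51, D 34, B 36.
A is ranked last by the fewest voters, so A wins.

A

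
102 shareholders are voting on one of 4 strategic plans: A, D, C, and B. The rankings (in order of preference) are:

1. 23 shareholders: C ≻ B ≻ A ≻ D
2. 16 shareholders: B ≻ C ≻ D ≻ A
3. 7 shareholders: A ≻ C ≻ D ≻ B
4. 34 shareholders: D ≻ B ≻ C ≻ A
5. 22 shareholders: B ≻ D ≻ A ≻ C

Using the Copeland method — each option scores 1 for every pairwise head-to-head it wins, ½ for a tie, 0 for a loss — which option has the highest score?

B

A: loses to D, C, and B → score 0.
D: beats A and C; loses to B → score 2.
C: beats A; loses to D and B → score 1.
B: beats A, D, and C → score 3.
B has the best pairwise record.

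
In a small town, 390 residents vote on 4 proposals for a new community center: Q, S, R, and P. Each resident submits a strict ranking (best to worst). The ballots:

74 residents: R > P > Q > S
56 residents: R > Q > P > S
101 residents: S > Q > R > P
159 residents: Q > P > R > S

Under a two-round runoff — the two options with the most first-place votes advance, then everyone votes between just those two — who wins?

Q

Round 1 first-place votes: Q 159, S 101, R 130, P 0.
Q and R advance.
Runoff: Q is preferred to R by 260 voters; R by 130.
Q wins the runoff.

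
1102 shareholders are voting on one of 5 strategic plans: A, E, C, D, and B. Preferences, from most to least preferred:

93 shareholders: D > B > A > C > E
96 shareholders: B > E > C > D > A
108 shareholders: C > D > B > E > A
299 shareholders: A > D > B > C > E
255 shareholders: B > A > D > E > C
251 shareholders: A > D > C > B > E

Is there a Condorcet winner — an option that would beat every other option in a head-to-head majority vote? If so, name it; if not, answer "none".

Checking pairwise contests:
B beats A 552–550.
A beats E 898–204.
A beats C 898–204.
A beats D 805–297.
D beats B 751–351.
Every option loses at least one head-to-head, so there is no Condorcet winner.

none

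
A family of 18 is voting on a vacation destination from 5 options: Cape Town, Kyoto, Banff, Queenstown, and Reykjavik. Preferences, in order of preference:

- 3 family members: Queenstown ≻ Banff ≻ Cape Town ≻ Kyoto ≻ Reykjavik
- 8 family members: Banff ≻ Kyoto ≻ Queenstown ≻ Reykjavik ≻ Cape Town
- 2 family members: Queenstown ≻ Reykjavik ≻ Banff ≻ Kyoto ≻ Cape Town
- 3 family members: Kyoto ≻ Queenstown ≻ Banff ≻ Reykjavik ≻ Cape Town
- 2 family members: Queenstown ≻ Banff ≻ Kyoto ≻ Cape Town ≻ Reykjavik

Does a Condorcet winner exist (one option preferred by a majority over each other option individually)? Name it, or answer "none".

none

Checking pairwise contests:
Kyoto beats Cape Town 15–3.
Banff beats Kyoto 15–3.
Queenstown beats Banff 10–8.
Kyoto beats Queenstown 11–7.
Kyoto beats Reykjavik 16–2.
Every option loses at least one head-to-head, so there is no Condorcet winner.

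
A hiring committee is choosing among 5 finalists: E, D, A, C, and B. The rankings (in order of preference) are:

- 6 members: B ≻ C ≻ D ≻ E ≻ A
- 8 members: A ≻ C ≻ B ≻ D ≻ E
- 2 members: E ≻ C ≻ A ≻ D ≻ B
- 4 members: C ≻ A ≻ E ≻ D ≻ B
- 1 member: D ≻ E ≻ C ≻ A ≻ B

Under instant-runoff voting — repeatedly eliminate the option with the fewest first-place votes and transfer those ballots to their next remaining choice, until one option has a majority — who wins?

C

Round 1: E 2, D 1, A 8, C 4, B 6. Eliminate D.
Round 2: E 3, A 8, C 4, B 6. Eliminate E.
Round 3: A 8, C 7, B 6. Eliminate B.
Round 4: A 8, C 13. C has a majority.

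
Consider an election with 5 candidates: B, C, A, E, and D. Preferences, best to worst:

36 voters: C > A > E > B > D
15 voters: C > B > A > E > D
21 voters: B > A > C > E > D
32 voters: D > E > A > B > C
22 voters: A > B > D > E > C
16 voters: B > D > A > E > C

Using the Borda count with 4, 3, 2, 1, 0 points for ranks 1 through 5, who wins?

A

B: 36·1 + 15·3 + 21·4 + 32·1 + 22·3 + 16·4 = 327
C: 36·4 + 15·4 + 21·2 + 32·0 + 22·0 + 16·0 = 246
A: 36·3 + 15·2 + 21·3 + 32·2 + 22·4 + 16·2 = 385
E: 36·2 + 15·1 + 21·1 + 32·3 + 22·1 + 16·1 = 242
D: 36·0 + 15·0 + 21·0 + 32·4 + 22·2 + 16·3 = 220
A has the highest Borda score (385).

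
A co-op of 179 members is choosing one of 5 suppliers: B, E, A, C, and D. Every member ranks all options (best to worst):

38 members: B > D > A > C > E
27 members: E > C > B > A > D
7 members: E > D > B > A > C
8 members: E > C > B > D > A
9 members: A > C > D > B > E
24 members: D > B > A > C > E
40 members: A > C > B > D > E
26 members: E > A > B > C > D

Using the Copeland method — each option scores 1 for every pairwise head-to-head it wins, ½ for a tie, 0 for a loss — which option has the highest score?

B

B: beats E, A, C, and D → score 4.
E: loses to B, A, C, and D → score 0.
A: beats E, C, and D; loses to B → score 3.
C: beats E and D; loses to B and A → score 2.
D: beats E; loses to B, A, and C → score 1.
B has the best pairwise record.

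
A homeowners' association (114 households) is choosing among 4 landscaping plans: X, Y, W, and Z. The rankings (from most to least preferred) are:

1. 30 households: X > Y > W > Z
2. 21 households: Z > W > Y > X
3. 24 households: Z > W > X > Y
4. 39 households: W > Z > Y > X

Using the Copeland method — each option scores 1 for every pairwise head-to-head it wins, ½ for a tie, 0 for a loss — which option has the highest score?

W

X: loses to Y, W, and Z → score 0.
Y: beats X; loses to W and Z → score 1.
W: beats X, Y, and Z → score 3.
Z: beats X and Y; loses to W → score 2.
W has the best pairwise record.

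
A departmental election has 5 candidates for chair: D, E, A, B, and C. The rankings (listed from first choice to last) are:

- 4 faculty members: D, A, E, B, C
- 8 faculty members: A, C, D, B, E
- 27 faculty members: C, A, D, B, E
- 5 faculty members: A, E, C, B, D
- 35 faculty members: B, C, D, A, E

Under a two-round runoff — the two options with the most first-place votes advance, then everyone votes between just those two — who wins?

Round 1 first-place votes: D 4, E 0, A 13, B 35, C 27.
B and C advance.
Runoff: B is preferred to C by 39 voters; C by 40.
C wins the runoff.

C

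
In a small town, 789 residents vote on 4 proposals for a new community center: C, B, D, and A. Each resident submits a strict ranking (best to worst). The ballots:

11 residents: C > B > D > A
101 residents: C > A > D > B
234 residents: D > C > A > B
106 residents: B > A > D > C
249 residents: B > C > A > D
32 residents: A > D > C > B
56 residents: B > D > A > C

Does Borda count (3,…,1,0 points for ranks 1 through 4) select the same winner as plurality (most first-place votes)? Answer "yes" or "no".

no

Borda — scores: C 1334, B 1255, D 1096, A 1049. Winner: C.
Plurality — first-place votes: C 112, B 411, D 234, A 32. Winner: B.
The two methods disagree.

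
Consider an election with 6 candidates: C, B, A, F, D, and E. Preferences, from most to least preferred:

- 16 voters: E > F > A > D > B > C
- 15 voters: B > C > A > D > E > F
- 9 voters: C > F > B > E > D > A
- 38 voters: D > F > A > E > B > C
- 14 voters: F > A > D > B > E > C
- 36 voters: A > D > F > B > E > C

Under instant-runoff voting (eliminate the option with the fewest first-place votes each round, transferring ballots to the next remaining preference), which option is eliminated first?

Round 1: C 9, B 15, A 36, F 14, D 38, E 16. Eliminate C.

C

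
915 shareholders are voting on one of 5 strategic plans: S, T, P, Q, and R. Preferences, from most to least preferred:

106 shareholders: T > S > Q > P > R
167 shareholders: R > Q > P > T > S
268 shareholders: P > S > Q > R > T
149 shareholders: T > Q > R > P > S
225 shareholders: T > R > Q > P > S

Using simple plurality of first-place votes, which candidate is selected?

T

First-place votes: S 0, T 480, P 268, Q 0, R 167.
T has the most first-place votes.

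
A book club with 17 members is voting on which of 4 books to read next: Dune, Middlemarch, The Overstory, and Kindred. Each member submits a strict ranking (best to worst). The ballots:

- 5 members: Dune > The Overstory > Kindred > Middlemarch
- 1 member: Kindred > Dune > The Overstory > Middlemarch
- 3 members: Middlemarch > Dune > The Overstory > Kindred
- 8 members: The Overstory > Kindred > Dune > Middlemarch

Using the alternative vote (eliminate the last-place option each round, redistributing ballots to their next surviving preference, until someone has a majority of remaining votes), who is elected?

Dune

Round 1: Dune 5, Middlemarch 3, The Overstory 8, Kindred 1. Eliminate Kindred.
Round 2: Dune 6, Middlemarch 3, The Overstory 8. Eliminate Middlemarch.
Round 3: Dune 9, The Overstory 8. Dune has a majority.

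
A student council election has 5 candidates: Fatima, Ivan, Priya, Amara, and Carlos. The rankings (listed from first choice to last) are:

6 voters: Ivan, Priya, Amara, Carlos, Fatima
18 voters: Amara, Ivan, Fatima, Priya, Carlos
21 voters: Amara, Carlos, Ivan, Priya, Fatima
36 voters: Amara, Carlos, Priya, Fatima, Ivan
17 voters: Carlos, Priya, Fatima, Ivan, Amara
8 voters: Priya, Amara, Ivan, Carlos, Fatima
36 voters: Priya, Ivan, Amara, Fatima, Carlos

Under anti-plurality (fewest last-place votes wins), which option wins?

Last-place votes: Fatima 35, Ivan 36, Priya 0, Amara 17, Carlos 54.
Priya is ranked last by the fewest voters, so Priya wins.

Priya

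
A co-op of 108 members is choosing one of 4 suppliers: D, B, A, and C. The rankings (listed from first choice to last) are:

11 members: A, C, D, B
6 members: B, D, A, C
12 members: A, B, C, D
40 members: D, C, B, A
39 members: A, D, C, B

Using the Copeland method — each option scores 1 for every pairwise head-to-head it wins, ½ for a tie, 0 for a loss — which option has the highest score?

A

D: beats B and C; loses to A → score 2.
B: loses to D, A, and C → score 0.
A: beats D, B, and C → score 3.
C: beats B; loses to D and A → score 1.
A has the best pairwise record.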